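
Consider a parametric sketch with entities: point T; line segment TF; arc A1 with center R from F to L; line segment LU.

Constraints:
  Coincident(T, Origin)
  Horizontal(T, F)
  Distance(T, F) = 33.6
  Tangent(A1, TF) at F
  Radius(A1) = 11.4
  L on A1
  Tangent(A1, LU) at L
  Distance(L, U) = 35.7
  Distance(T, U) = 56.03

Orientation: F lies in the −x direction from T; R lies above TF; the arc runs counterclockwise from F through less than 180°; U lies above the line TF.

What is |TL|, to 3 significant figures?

26.0

Checks: |RL| = 11.40 ✓; ∠(RL, LU) = 90.00° ✓; |LU| = 35.70 ✓; |TU| = 56.03 ✓.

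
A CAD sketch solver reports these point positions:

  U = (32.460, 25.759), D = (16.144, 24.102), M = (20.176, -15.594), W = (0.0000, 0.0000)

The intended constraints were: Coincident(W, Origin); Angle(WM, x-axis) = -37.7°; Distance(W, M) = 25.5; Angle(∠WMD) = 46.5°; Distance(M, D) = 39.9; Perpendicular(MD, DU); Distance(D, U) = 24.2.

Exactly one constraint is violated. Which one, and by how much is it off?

Distance(D, U) = 24.2 — off by 7.80.

W = (0.00, 0.00) ✓; WM at -37.70° ✓; |WM| = 25.50 ✓; ∠WMD = 46.50° ✓; |MD| = 39.90 ✓; ∠(MD, DU) = 90.00° ✓; |DU| = 16.40 ✗.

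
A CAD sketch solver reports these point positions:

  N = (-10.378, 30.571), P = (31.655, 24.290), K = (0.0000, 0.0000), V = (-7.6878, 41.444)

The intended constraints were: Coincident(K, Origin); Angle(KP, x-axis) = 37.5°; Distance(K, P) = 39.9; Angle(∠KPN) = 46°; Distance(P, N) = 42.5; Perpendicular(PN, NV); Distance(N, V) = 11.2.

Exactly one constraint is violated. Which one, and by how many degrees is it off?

Perpendicular(PN, NV) — off by 5.40°.

K = (0.00, 0.00) ✓; KP at 37.50° ✓; |KP| = 39.90 ✓; ∠KPN = 46.00° ✓; |PN| = 42.50 ✓; ∠(PN, NV) = 95.40° ✗; |NV| = 11.20 ✓.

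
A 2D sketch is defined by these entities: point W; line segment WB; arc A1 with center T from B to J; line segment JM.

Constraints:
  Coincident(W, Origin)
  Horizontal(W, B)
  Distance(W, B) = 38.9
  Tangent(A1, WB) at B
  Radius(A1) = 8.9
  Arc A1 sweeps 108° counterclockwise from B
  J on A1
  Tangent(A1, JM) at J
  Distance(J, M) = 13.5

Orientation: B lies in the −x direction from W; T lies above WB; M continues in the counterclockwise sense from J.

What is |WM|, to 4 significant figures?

42.40

W is at the origin; WB is horizontal with |WB| = 38.9 and B on the −x side, so B = (-38.90, 0.000). A1 meets WB tangentially, so TB is at right angles to WB, so T = B + (0, 8.9) = (-38.90, 8.900). On A1, B sits at bearing -90° from T; a 108° counterclockwise sweep puts J at bearing 18°, so J = T + 8.9·(cos 18°, sin 18°) = (-30.44, 11.65). A1 meets JM tangentially, so TJ is at right angles to JM, so JM runs along (−sin 18°, cos 18°); with |JM| = 13.5, M = (-34.61, 24.49). Then |WM| = |M − W| = 42.40.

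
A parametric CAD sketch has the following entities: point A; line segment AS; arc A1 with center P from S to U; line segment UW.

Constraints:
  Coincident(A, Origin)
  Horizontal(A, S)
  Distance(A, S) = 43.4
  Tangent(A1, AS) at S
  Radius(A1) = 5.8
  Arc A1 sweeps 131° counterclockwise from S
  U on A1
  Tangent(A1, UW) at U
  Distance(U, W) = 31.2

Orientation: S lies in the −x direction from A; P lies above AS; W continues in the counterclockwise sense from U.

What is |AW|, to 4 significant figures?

68.11

On A1, S sits at bearing -90° from P; a 131° counterclockwise sweep puts U at bearing 41°, so U = P + 5.8·(cos 41°, sin 41°) = (-39.02, 9.605). Since A1 is tangent to UW there, PU ⟂ UW, so UW runs along (−sin 41°, cos 41°); with |UW| = 31.2, W = (-59.49, 33.15). Then |AW| = |W − A| = 68.11.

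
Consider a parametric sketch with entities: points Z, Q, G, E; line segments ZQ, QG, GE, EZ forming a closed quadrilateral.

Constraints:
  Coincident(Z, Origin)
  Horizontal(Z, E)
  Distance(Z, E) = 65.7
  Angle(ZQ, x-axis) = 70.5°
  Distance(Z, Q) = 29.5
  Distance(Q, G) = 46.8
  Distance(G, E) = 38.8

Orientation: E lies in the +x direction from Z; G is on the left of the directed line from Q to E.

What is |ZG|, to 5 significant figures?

67.081

Z is at the origin; Z and E share the same y with |ZE| = 65.7 and E in +x, so E = (65.7, 0). ZQ runs at 70.5° with |ZQ| = 29.5, so Q = (9.8473, 27.808). G is determined by |QG| = 46.8 and |GE| = 38.8 together: it lies at the intersection of circle(Q, 46.8) and circle(E, 38.8). With |QE| = 62.392, the foot of the radical line on QE is 36.684 from Q and the perpendicular offset is √(46.8² − 36.684²) = 29.061. Taking the left-of-QE solution: G = (55.638, 37.473).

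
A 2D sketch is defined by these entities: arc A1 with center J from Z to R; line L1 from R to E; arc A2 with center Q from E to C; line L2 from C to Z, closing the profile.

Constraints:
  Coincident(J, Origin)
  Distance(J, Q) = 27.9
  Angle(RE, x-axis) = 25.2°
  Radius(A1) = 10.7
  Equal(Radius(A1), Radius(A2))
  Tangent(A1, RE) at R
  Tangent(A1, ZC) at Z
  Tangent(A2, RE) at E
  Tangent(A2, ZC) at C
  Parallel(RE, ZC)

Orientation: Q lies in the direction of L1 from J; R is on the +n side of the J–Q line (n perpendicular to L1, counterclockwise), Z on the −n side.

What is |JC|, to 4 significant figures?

29.88

The slot axis is L1's direction at 25.2°, so u = (cos 25.2°, sin 25.2°) = (0.9048, 0.4258) and n = (−sin 25.2°, cos 25.2°) = (-0.4258, 0.9048). J is at the origin and Q lies 27.9 along u from J, so Q = 27.9·u = (25.24, 11.88). Tangency of A1 to both parallel lines with radius 10.7 puts R and Z at J ± 10.7·n: R = (-4.556, 9.682), Z = (4.556, -9.682). Equal radii place E and C the same way about Q: E = Q + 10.7·n = (20.69, 21.56), C = Q − 10.7·n = (29.80, 2.198). Then |JC| = |C − J| = 29.88.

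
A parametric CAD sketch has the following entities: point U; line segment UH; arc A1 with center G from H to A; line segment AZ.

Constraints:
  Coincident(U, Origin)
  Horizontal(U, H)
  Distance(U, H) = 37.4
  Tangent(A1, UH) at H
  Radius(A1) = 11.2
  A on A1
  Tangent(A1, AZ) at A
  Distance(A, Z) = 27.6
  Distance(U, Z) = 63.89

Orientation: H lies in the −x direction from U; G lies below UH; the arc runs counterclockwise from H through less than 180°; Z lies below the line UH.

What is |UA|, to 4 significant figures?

49.49

Checks: ∠(GH, HU) = 90.00° ✓; |GH| = 11.20 ✓; |GA| = 11.20 ✓; ∠(GA, AZ) = 90.00° ✓; |AZ| = 27.60 ✓; |UZ| = 63.89 ✓.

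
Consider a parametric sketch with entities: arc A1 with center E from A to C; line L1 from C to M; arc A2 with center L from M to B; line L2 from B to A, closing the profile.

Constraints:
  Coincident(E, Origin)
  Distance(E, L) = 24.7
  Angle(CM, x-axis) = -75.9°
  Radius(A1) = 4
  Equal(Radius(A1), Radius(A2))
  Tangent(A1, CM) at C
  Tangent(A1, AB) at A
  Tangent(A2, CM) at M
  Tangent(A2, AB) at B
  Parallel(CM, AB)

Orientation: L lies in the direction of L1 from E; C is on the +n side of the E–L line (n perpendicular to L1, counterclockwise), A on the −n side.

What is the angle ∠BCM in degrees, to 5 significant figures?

17.946°

The slot axis is L1's direction at -75.9°, so u = (cos -75.9°, sin -75.9°) = (0.24362, -0.96987) and n = (−sin -75.9°, cos -75.9°) = (0.96987, 0.24362). E is at the origin and L lies 24.7 along u from E, so L = 24.7·u = (6.0173, -23.956). Tangency of A1 to both parallel lines with radius 4.0 puts C and A at E ± 4.0·n: C = (3.8795, 0.97446), A = (-3.8795, -0.97446). Equal radii place M and B the same way about L: M = L + 4.0·n = (9.8968, -22.981), B = L − 4.0·n = (2.1378, -24.930). Then cos ∠BCM = CB·CM / (|CB||CM|), giving 17.946°.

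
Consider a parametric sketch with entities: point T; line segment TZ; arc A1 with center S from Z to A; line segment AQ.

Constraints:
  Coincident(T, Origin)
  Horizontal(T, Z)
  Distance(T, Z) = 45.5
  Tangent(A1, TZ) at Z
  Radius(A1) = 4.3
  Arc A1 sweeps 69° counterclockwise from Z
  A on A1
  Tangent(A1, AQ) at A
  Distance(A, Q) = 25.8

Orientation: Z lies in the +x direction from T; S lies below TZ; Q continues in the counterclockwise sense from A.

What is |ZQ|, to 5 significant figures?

29.942

On A1, Z sits at bearing 90° from S; a 69° counterclockwise sweep puts A at bearing 159°, so A = S + 4.3·(cos 159°, sin 159°) = (41.486, -2.7590). Since A1 is tangent to AQ there, SA ⟂ AQ, so AQ runs along (−sin 159°, cos 159°); with |AQ| = 25.8, Q = (32.240, -26.845). Then |ZQ| = |Q − Z| = 29.942.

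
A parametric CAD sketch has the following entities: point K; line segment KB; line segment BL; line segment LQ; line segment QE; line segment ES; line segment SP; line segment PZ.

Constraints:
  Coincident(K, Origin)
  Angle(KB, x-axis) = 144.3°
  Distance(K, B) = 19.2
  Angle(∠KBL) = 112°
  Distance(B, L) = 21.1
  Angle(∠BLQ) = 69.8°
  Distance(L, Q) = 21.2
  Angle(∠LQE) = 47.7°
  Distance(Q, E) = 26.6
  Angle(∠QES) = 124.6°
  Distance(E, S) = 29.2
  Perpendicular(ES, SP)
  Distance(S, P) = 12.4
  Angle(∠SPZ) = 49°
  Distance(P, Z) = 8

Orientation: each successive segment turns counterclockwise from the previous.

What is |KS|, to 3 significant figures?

52.3

∠LQE = 47.7° gives QE at 94.8° from the x-axis; with |QE| = 26.6, E = (-18.8, 13.5). ∠QES = 124.6° gives ES at 150° from the x-axis; with |ES| = 29.2, S = (-44.2, 28.0). Then |KS| = |S − K| = 52.3.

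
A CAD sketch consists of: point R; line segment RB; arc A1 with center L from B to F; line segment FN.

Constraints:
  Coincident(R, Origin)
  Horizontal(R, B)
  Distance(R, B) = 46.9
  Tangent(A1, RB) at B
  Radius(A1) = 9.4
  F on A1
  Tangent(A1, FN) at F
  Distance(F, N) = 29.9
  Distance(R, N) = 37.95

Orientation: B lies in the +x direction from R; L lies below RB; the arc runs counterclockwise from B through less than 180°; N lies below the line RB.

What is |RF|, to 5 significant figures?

39.143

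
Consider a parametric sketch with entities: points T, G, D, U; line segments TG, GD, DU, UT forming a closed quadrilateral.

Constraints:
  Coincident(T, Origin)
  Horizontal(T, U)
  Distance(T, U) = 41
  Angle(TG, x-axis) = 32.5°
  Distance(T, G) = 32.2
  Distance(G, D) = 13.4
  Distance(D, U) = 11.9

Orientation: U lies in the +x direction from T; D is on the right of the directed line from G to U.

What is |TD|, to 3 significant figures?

30.1

Checks: |TU| = 41.00 ✓; |TG| = 32.20 ✓; |GD| = 13.40 ✓; |DU| = 11.90 ✓.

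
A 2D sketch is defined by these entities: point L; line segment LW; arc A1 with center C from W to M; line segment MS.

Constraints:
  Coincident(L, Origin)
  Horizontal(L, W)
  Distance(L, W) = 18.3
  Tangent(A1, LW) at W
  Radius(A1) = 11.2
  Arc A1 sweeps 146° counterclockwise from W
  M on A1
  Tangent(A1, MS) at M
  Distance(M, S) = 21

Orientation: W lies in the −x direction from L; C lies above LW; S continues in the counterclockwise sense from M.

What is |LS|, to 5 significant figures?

43.655

On A1, W sits at bearing -90° from C; a 146° counterclockwise sweep puts M at bearing 56°, so M = C + 11.2·(cos 56°, sin 56°) = (-12.037, 20.485). Since A1 is tangent to MS there, CM ⟂ MS, so MS runs along (−sin 56°, cos 56°); with |MS| = 21.0, S = (-29.447, 32.228). Then |LS| = |S − L| = 43.655.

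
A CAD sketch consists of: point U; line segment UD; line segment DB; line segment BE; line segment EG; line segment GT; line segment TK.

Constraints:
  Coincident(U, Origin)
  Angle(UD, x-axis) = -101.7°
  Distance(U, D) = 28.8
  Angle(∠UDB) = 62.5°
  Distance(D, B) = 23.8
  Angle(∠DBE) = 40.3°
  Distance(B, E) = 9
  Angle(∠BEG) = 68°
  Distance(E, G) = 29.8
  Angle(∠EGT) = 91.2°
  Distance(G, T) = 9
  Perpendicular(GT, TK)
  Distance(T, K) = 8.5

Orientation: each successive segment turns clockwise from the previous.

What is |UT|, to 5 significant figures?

51.097

∠BEG = 68.0° gives EG at -110.90° from the x-axis; with |EG| = 29.8, G = (-25.916, -40.826). ∠EGT = 91.2° gives GT at 160.30° from the x-axis; with |GT| = 9.0, T = (-34.390, -37.792). Then |UT| = |T − U| = 51.097.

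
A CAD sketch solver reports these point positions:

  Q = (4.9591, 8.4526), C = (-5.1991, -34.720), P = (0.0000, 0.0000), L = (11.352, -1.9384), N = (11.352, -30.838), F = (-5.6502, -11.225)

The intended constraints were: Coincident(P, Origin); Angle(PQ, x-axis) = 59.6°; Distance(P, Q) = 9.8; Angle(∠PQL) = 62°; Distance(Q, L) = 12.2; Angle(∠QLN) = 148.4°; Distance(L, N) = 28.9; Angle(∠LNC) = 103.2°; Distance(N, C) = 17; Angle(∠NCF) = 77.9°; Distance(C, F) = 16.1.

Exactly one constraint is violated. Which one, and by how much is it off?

Distance(C, F) = 16.1 — off by 7.40.

P = (0.00, 0.00) ✓; PQ at 59.60° ✓; |PQ| = 9.800 ✓; ∠PQL = 62.00° ✓; |QL| = 12.20 ✓; ∠QLN = 148.4° ✓; |LN| = 28.90 ✓; ∠LNC = 103.2° ✓; |NC| = 17.00 ✓; ∠NCF = 77.90° ✓; |CF| = 23.50 ✗.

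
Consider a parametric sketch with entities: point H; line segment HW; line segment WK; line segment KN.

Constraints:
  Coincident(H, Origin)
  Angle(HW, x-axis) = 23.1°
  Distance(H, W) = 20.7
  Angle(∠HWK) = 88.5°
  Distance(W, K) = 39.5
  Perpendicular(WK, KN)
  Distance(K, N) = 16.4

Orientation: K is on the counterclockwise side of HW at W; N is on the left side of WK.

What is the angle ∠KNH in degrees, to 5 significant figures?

96.288°

H is at the origin; HW runs at 23.1° with length 20.7, so W = 20.7·(cos 23.1°, sin 23.1°) = (19.040, 8.1214). ∠HWK = 88.5°, so WK runs at 23.1° + (180° − 88.5°) = 114.60° from the x-axis; with |WK| = 39.5, K = W + 39.5·(cos 114.60°, sin 114.60°) = (2.5972, 44.036). WK is perpendicular to KN; with |KN| = 16.4 on the left of WK, N = K + 16.4·(-0.90924, -0.41628) = (-12.314, 37.209). Then cos ∠KNH = NK·NH / (|NK||NH|), giving 96.288°.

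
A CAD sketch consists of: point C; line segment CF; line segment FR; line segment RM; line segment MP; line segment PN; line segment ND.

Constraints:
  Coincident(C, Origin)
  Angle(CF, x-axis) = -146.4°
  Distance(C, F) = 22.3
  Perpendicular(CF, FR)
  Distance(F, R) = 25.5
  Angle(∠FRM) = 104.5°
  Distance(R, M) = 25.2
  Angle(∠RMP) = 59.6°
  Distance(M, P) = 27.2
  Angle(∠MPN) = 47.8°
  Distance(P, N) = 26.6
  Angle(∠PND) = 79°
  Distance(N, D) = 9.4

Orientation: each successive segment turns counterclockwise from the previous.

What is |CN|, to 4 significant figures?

34.26

C is at the origin; CF runs at -146.4° with length 22.3, so F = (-18.57, -12.34). CF is perpendicular to FR, so FR runs at -56.40°; with |FR| = 25.5, R = (-4.463, -33.58). ∠FRM = 104.5° gives RM at 19.10° from the x-axis; with |RM| = 25.2, M = (19.35, -25.33). ∠RMP = 59.6° gives MP at 139.5° from the x-axis; with |MP| = 27.2, P = (-1.333, -7.669). ∠MPN = 47.8° gives PN at -88.30° from the x-axis; with |PN| = 26.6, N = (-0.5439, -34.26). Then |CN| = |N − C| = 34.26.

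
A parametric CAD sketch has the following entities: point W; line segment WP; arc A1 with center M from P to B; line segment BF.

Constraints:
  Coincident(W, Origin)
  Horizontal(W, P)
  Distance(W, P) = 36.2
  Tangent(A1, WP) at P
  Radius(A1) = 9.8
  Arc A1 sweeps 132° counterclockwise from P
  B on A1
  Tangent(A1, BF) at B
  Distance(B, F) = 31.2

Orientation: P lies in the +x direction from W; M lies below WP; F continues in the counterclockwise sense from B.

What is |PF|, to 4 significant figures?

41.82

W is at the origin; WP is horizontal with |WP| = 36.2 and P on the +x side, so P = (36.20, 0.000). The tangent condition forces MP to be normal to WP, so M = P + (0, -9.8) = (36.20, -9.800). On A1, P sits at bearing 90° from M; a 132° counterclockwise sweep puts B at bearing 222°, so B = M + 9.8·(cos 222°, sin 222°) = (28.92, -16.36). A1 meets BF tangentially, so MB is at right angles to BF, so BF runs along (−sin 222°, cos 222°); with |BF| = 31.2, F = (49.79, -39.54). Then |PF| = |F − P| = 41.82.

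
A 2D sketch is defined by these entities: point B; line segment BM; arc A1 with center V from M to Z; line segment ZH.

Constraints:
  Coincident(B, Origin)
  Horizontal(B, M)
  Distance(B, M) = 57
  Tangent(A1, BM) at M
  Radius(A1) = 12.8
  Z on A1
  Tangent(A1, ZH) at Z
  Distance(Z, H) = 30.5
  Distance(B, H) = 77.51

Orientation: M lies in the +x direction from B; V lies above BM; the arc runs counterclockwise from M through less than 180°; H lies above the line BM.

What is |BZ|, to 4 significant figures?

71.22

Checks: B.y = 0.00, M.y = 0.00 ✓; |VZ| = 12.80 ✓; ∠(VZ, ZH) = 90.00° ✓; |ZH| = 30.50 ✓; |BH| = 77.51 ✓.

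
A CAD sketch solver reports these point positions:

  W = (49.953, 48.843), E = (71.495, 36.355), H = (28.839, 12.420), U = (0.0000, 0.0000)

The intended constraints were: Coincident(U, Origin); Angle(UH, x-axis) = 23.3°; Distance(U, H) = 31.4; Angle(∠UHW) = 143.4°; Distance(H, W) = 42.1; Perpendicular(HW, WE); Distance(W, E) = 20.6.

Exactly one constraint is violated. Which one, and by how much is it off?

Distance(W, E) = 20.6 — off by 4.30.

U = (0.00, 0.00) ✓; UH at 23.30° ✓; |UH| = 31.40 ✓; ∠UHW = 143.4° ✓; |HW| = 42.10 ✓; ∠(HW, WE) = 90.00° ✓; |WE| = 24.90 ✗.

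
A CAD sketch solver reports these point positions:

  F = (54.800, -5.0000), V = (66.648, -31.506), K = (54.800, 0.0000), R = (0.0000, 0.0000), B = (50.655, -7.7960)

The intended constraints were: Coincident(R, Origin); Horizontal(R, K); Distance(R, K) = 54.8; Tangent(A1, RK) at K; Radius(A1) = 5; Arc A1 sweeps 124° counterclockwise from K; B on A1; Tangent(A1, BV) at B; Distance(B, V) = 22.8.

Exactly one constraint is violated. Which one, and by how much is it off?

Distance(B, V) = 22.8 — off by 5.80.

R = (0.00, 0.00) ✓; R.y = 0.00, K.y = 0.00 ✓; |RK| = 54.80 ✓; ∠(FK, KR) = 90.00° ✓; |FK| = 5.000 ✓; bearing(F→B) − bearing(F→K) = 124.0° ✓; |FB| = 5.000 ✓; ∠(FB, BV) = 90.00° ✓; |BV| = 28.60 ✗.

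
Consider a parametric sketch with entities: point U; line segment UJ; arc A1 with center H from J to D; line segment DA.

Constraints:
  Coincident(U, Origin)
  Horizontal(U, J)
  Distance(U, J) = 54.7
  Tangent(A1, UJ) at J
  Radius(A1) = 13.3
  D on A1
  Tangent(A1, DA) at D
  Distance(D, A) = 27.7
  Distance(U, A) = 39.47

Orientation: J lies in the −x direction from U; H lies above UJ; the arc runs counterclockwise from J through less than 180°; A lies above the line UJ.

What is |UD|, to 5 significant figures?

44.240

Checks: |UJ| = 54.70 ✓; ∠(HJ, JU) = 90.00° ✓; |HJ| = 13.30 ✓; |HD| = 13.30 ✓; ∠(HD, DA) = 90.00° ✓; |DA| = 27.70 ✓; |UA| = 39.47 ✓.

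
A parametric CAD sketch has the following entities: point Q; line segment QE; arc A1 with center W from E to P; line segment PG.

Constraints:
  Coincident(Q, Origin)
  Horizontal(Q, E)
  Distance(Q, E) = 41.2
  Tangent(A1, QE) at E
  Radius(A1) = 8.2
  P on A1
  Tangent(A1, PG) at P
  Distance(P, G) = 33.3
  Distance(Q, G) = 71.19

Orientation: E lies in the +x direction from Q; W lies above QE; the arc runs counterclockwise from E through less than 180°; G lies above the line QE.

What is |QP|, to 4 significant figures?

49.04

Checks: |WP| = 8.200 ✓; ∠(WP, PG) = 90.00° ✓; |PG| = 33.30 ✓; |QG| = 71.19 ✓.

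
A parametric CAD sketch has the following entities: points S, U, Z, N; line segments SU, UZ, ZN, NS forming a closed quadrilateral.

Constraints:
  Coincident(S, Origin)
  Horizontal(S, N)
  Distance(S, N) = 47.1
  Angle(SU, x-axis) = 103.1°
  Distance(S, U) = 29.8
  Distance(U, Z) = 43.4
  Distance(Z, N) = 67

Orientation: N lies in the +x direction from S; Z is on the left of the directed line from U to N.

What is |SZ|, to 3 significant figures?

65.6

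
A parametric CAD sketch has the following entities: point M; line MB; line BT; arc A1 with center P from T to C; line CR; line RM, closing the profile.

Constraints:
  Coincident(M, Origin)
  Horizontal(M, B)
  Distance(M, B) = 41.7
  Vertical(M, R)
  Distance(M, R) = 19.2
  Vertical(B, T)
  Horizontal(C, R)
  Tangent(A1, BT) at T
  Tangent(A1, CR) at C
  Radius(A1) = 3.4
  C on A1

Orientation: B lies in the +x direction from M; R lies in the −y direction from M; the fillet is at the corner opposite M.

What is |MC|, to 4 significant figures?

42.84

The virtual corner opposite M is at (41.70, -19.20). The tangent condition forces PT to be normal to BT and the tangent condition forces PC to be normal to CR, with radius 3.4, so the center P sits 3.4 in from both sides at P = (38.30, -15.80). That places the tangent points at T = (41.70, -15.80) on BT and C = (38.30, -19.20) on CR. Then |MC| = |C − M| = 42.84.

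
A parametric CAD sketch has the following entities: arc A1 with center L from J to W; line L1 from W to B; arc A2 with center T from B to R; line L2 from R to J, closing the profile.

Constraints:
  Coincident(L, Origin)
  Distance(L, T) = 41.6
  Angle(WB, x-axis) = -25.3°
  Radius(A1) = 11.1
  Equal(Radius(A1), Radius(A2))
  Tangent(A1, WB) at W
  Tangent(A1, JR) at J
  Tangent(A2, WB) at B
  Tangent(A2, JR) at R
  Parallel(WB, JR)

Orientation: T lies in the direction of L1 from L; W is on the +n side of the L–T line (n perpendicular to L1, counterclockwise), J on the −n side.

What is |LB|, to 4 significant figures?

43.06

The slot axis is L1's direction at -25.3°, so u = (cos -25.3°, sin -25.3°) = (0.9041, -0.4274) and n = (−sin -25.3°, cos -25.3°) = (0.4274, 0.9041). L is at the origin and T lies 41.6 along u from L, so T = 41.6·u = (37.61, -17.78). Tangency of A1 to both parallel lines with radius 11.1 puts W and J at L ± 11.1·n: W = (4.744, 10.04), J = (-4.744, -10.04). Equal radii place B and R the same way about T: B = T + 11.1·n = (42.35, -7.743), R = T − 11.1·n = (32.87, -27.81). Then |LB| = |B − L| = 43.06.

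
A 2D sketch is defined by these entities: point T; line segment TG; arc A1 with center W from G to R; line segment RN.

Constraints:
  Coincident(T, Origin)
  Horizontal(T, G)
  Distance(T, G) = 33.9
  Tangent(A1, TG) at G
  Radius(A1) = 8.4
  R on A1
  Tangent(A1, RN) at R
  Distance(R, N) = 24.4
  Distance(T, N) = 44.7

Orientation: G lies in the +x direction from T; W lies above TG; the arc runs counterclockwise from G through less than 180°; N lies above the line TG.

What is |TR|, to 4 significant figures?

43.08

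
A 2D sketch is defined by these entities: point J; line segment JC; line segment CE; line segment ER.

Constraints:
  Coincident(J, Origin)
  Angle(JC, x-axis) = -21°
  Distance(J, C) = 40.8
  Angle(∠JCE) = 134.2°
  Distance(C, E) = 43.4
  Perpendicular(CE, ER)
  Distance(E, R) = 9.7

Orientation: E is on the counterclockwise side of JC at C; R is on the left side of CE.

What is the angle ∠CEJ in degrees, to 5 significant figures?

22.153°

J is at the origin; JC runs at -21.0° with length 40.8, so C = 40.8·(cos -21.0°, sin -21.0°) = (38.090, -14.621). ∠JCE = 134.2°, so CE runs at -21.0° + (180° − 134.2°) = 24.800° from the x-axis; with |CE| = 43.4, E = C + 43.4·(cos 24.800°, sin 24.800°) = (77.488, 3.5828). Then cos ∠CEJ = EC·EJ / (|EC||EJ|), giving 22.153°.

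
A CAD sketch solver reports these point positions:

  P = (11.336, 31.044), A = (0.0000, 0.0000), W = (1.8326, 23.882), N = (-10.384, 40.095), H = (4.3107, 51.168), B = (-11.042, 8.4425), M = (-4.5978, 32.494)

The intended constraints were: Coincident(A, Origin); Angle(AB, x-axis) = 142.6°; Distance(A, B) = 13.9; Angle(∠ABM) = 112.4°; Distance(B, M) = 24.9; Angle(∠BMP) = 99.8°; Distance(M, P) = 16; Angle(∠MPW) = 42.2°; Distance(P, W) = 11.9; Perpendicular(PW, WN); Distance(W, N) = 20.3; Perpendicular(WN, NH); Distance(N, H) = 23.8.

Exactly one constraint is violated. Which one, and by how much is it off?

Distance(N, H) = 23.8 — off by 5.40.

A = (0.00, 0.00) ✓; AB at 142.6° ✓; |AB| = 13.90 ✓; ∠ABM = 112.4° ✓; |BM| = 24.90 ✓; ∠BMP = 99.80° ✓; |MP| = 16.00 ✓; ∠MPW = 42.20° ✓; |PW| = 11.90 ✓; ∠(PW, WN) = 90.00° ✓; |WN| = 20.30 ✓; ∠(WN, NH) = 90.00° ✓; |NH| = 18.40 ✗.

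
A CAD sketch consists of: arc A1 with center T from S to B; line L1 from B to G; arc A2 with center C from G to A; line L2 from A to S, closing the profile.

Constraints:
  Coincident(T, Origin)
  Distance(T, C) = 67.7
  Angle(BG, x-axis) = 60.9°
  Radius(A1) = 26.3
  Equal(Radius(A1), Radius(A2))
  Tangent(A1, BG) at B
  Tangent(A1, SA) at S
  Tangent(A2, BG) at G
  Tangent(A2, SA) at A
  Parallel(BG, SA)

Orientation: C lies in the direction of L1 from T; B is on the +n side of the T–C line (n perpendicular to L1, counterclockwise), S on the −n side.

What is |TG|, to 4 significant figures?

72.63

The slot axis is L1's direction at 60.9°, so u = (cos 60.9°, sin 60.9°) = (0.4863, 0.8738) and n = (−sin 60.9°, cos 60.9°) = (-0.8738, 0.4863). T is at the origin and C lies 67.7 along u from T, so C = 67.7·u = (32.92, 59.15). Tangency of A1 to both parallel lines with radius 26.3 puts B and S at T ± 26.3·n: B = (-22.98, 12.79), S = (22.98, -12.79). Equal radii place G and A the same way about C: G = C + 26.3·n = (9.945, 71.95), A = C − 26.3·n = (55.91, 46.36). Then |TG| = |G − T| = 72.63.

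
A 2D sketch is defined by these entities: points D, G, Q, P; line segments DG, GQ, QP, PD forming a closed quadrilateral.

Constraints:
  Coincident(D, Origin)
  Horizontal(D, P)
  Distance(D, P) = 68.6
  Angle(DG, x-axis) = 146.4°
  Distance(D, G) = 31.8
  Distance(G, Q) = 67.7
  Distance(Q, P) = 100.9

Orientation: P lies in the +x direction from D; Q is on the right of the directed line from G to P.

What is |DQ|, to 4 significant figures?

53.29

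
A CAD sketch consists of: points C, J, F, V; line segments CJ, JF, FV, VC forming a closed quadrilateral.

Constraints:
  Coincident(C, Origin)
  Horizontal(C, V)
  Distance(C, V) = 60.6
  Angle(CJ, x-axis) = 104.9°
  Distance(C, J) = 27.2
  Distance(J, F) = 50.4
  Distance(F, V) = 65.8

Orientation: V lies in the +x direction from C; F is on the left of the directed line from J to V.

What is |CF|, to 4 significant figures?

66.79

C is at the origin; C and V share the same y with |CV| = 60.6 and V in +x, so V = (60.6, 0). CJ runs at 104.9° with |CJ| = 27.2, so J = (-6.994, 26.29). F is determined by |JF| = 50.4 and |FV| = 65.8 together: it lies at the intersection of circle(J, 50.4) and circle(V, 65.8). With |JV| = 72.52, the foot of the radical line on JV is 23.93 from J and the perpendicular offset is √(50.4² − 23.93²) = 44.36. Taking the left-of-JV solution: F = (31.38, 58.96).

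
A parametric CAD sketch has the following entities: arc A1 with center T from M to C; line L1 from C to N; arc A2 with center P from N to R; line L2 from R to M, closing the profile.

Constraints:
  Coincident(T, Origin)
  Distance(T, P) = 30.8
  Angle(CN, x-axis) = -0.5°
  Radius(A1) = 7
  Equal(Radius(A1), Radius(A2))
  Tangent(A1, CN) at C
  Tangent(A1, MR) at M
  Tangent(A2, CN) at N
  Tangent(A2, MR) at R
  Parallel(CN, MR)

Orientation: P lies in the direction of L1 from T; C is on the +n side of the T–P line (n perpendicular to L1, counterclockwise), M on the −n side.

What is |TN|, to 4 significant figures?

31.59

The slot axis is L1's direction at -0.5°, so u = (cos -0.5°, sin -0.5°) = (1.000, -0.008727) and n = (−sin -0.5°, cos -0.5°) = (0.008727, 1.000). T is at the origin and P lies 30.8 along u from T, so P = 30.8·u = (30.80, -0.2688). Tangency of A1 to both parallel lines with radius 7.0 puts C and M at T ± 7.0·n: C = (0.06109, 7.000), M = (-0.06109, -7.000). Equal radii place N and R the same way about P: N = P + 7.0·n = (30.86, 6.731), R = P − 7.0·n = (30.74, -7.269). Then |TN| = |N − T| = 31.59.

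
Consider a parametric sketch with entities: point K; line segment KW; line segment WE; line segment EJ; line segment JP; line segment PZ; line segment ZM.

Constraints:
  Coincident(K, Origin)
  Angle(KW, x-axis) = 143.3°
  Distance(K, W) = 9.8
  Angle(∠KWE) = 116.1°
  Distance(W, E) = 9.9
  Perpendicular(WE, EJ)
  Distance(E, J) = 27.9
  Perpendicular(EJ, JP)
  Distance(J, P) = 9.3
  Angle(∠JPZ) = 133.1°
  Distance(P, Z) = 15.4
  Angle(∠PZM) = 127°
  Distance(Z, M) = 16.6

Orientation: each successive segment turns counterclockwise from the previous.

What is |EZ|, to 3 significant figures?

25.9

EJ is perpendicular to JP, so JP runs at 27.2°; with |JP| = 9.3, P = (4.36, -19.2). ∠JPZ = 133.1° gives PZ at 74.1° from the x-axis; with |PZ| = 15.4, Z = (8.58, -4.42). Then |EZ| = |Z − E| = 25.9.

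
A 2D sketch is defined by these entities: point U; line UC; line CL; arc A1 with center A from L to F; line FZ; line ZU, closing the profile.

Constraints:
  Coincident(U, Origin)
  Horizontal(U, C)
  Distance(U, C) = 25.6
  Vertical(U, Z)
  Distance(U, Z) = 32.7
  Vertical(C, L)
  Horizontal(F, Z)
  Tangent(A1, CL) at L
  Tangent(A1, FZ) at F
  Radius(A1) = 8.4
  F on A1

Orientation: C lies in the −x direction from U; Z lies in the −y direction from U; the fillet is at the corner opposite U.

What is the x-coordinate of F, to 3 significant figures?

-17.2

U is at the origin; U and C share the same y with |UC| = 25.6 and C on the −x side, so C = (-25.6, 0.00). U and Z share the same x with |UZ| = 32.7 and Z on the −y side, so Z = (0.00, -32.7). The virtual corner opposite U is at (-25.6, -32.7). The tangent condition forces AL to be normal to CL and since A1 is tangent to FZ there, AF ⟂ FZ, with radius 8.4, so the center A sits 8.4 in from both sides at A = (-17.2, -24.3). That places the tangent points at L = (-25.6, -24.3) on CL and F = (-17.2, -32.7) on FZ. So F.x = -17.2.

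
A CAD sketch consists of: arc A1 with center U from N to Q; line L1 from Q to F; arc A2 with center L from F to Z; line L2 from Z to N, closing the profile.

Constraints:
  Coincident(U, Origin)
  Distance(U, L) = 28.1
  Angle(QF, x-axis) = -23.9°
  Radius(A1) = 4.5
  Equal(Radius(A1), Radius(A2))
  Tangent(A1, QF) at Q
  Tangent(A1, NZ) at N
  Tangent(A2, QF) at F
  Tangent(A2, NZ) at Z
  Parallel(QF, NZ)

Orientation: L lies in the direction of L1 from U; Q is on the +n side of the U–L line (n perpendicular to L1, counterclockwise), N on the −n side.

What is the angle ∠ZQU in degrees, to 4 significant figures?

72.24°

The slot axis is L1's direction at -23.9°, so u = (cos -23.9°, sin -23.9°) = (0.9143, -0.4051) and n = (−sin -23.9°, cos -23.9°) = (0.4051, 0.9143). U is at the origin and L lies 28.1 along u from U, so L = 28.1·u = (25.69, -11.38). Tangency of A1 to both parallel lines with radius 4.5 puts Q and N at U ± 4.5·n: Q = (1.823, 4.114), N = (-1.823, -4.114). Equal radii place F and Z the same way about L: F = L + 4.5·n = (27.51, -7.270), Z = L − 4.5·n = (23.87, -15.50). Then cos ∠ZQU = QZ·QU / (|QZ||QU|), giving 72.24°.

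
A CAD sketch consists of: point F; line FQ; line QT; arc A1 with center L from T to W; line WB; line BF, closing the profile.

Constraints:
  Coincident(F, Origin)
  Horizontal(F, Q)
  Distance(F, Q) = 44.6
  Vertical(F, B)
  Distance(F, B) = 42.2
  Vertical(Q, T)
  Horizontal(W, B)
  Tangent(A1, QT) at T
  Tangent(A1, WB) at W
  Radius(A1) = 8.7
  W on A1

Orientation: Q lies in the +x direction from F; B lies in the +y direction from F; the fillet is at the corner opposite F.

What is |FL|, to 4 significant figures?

49.10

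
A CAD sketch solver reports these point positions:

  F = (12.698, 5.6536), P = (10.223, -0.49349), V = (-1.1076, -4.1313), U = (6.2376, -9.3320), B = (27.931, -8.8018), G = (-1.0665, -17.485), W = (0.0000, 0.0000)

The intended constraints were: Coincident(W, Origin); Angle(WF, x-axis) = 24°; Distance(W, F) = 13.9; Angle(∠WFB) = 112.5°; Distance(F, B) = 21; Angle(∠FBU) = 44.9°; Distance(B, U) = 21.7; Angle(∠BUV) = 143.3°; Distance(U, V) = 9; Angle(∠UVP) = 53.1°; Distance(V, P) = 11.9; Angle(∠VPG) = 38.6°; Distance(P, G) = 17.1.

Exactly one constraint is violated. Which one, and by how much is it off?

Distance(P, G) = 17.1 — off by 3.30.

W = (0.00, 0.00) ✓; WF at 24.00° ✓; |WF| = 13.90 ✓; ∠WFB = 112.5° ✓; |FB| = 21.00 ✓; ∠FBU = 44.90° ✓; |BU| = 21.70 ✓; ∠BUV = 143.3° ✓; |UV| = 9.000 ✓; ∠UVP = 53.10° ✓; |VP| = 11.90 ✓; ∠VPG = 38.60° ✓; |PG| = 20.40 ✗.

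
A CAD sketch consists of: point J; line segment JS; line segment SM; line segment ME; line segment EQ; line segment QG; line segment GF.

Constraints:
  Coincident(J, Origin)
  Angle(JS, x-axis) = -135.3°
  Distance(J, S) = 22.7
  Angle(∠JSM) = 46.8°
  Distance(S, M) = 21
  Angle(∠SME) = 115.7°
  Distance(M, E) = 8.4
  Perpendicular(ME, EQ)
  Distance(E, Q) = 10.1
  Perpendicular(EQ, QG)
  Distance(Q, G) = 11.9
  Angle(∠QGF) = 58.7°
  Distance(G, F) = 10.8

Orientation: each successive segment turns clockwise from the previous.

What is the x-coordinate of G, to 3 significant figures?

-15.2

ME is perpendicular to EQ, so EQ runs at -62.8°; with |EQ| = 10.1, Q = (-4.60, -0.118). The perpendicularity gives QG at right angles to EQ, so QG runs at -153°; with |QG| = 11.9, G = (-15.2, -5.56). So G.x = -15.2.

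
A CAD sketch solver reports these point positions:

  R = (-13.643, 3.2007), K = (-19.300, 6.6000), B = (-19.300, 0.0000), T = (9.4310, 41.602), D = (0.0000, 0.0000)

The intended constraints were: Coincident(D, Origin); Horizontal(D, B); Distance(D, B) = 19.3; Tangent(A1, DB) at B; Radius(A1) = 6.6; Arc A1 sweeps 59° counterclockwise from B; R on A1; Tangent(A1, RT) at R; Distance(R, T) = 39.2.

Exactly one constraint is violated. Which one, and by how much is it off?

Distance(R, T) = 39.2 — off by 5.60.

D = (0.00, 0.00) ✓; D.y = 0.00, B.y = 0.00 ✓; |DB| = 19.30 ✓; ∠(KB, BD) = 90.00° ✓; |KB| = 6.600 ✓; bearing(K→R) − bearing(K→B) = 59.00° ✓; |KR| = 6.600 ✓; ∠(KR, RT) = 90.00° ✓; |RT| = 44.80 ✗.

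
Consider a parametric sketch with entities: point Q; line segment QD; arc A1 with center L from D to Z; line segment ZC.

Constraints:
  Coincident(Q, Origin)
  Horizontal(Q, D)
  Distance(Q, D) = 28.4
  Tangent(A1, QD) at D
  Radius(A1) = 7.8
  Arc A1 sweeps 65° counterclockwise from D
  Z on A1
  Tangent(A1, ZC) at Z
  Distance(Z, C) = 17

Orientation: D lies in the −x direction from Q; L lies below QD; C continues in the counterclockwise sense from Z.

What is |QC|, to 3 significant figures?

47.1

Q is at the origin; QD is horizontal with |QD| = 28.4 and D on the −x side, so D = (-28.4, 0.00). Tangency of A1 to QD means the radius LD is perpendicular to QD, so L = D + (0, -7.8) = (-28.4, -7.80). On A1, D sits at bearing 90° from L; a 65° counterclockwise sweep puts Z at bearing 155°, so Z = L + 7.8·(cos 155°, sin 155°) = (-35.5, -4.50). Tangency of A1 to ZC means the radius LZ is perpendicular to ZC, so ZC runs along (−sin 155°, cos 155°); with |ZC| = 17.0, C = (-42.7, -19.9). Then |QC| = |C − Q| = 47.1.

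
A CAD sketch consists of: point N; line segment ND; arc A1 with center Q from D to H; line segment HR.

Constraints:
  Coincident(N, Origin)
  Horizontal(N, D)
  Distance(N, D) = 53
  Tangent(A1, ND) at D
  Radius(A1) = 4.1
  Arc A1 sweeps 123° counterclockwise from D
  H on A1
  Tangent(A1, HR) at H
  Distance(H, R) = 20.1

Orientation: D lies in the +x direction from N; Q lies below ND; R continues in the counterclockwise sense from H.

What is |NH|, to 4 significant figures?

49.96

N is at the origin; N and D share the same y with |ND| = 53.0 and D on the +x side, so D = (53.00, 0.000). The tangent condition forces QD to be normal to ND, so Q = D + (0, -4.1) = (53.00, -4.100). On A1, D sits at bearing 90° from Q; a 123° counterclockwise sweep puts H at bearing 213°, so H = Q + 4.1·(cos 213°, sin 213°) = (49.56, -6.333). Then |NH| = |H − N| = 49.96.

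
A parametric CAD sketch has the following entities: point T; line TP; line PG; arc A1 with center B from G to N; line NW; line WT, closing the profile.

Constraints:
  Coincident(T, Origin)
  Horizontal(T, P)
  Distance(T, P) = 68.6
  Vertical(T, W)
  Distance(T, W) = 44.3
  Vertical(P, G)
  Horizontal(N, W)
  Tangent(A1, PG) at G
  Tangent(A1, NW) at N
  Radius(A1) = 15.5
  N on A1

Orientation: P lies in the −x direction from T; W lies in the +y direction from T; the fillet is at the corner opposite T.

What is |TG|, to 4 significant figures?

74.40

T is at the origin; TP is horizontal with |TP| = 68.6 and P on the −x side, so P = (-68.60, 0.000). TW is vertical with |TW| = 44.3 and W on the +y side, so W = (0.000, 44.30). The virtual corner opposite T is at (-68.60, 44.30). Tangency of A1 to PG means the radius BG is perpendicular to PG and tangency of A1 to NW means the radius BN is perpendicular to NW, with radius 15.5, so the center B sits 15.5 in from both sides at B = (-53.10, 28.80). That places the tangent points at G = (-68.60, 28.80) on PG and N = (-53.10, 44.30) on NW. Then |TG| = |G − T| = 74.40.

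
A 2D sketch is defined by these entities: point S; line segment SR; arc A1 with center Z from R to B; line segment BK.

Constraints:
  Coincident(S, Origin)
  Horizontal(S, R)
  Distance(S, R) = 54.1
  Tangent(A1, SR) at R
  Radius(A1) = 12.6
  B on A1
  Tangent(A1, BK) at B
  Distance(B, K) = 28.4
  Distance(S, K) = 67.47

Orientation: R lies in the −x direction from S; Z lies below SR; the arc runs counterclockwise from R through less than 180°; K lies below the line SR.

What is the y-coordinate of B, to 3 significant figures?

-18.6

S is at the origin; S and R share the same y with |SR| = 54.1 and R on the −x side, so R = (-54.1, 0.00). Tangency of A1 to SR means the radius ZR is perpendicular to SR, so Z = R + (0, -12.6) = (-54.1, -12.6). Since ZB ⟂ BK (tangency), |ZK| = √(12.6² + 28.4²) = 31.1 regardless of where B sits on A1. So K lies on both circle(S, 67.47) and circle(Z, 31.1); the below-SR intersection is K = (-51.5, -43.6). B is the foot of the tangent from K: B = (-65.2, -18.6).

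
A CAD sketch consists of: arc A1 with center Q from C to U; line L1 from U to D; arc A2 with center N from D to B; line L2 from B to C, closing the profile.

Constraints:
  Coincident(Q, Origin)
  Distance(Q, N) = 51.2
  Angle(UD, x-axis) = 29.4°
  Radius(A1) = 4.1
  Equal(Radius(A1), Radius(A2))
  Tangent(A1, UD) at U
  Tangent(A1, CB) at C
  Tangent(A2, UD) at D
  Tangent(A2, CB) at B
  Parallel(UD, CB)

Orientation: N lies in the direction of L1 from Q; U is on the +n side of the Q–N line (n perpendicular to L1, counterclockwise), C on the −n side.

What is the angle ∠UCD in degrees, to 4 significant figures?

80.90°

The slot axis is L1's direction at 29.4°, so u = (cos 29.4°, sin 29.4°) = (0.8712, 0.4909) and n = (−sin 29.4°, cos 29.4°) = (-0.4909, 0.8712). Q is at the origin and N lies 51.2 along u from Q, so N = 51.2·u = (44.61, 25.13). Tangency of A1 to both parallel lines with radius 4.1 puts U and C at Q ± 4.1·n: U = (-2.013, 3.572), C = (2.013, -3.572). Equal radii place D and B the same way about N: D = N + 4.1·n = (42.59, 28.71), B = N − 4.1·n = (46.62, 21.56). Then cos ∠UCD = CU·CD / (|CU||CD|), giving 80.90°.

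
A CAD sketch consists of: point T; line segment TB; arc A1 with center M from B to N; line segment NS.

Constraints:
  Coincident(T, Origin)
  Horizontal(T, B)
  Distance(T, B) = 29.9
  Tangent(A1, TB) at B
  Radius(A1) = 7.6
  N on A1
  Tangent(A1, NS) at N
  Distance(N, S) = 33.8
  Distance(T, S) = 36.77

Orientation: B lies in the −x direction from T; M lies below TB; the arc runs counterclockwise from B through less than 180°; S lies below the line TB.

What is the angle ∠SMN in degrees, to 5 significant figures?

77.328°

T is at the origin; T and B share the same y with |TB| = 29.9 and B on the −x side, so B = (-29.900, 0.0000). The tangent condition forces MB to be normal to TB, so M = B + (0, -7.6) = (-29.900, -7.6000). Since MN ⟂ NS (tangency), |MS| = √(7.6² + 33.8²) = 34.644 regardless of where N sits on A1. So S lies on both circle(T, 36.77) and circle(M, 34.644); the below-TB intersection is S = (-9.4206, -35.543). N is the foot of the tangent from S: N = (-34.895, -13.328).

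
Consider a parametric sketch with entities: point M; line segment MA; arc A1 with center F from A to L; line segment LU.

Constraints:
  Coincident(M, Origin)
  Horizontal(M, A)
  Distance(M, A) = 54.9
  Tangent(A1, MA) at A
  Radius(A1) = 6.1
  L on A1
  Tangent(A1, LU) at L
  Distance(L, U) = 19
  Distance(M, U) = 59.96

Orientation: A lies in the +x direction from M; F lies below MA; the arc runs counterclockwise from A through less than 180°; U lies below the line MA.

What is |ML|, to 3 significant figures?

49.6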